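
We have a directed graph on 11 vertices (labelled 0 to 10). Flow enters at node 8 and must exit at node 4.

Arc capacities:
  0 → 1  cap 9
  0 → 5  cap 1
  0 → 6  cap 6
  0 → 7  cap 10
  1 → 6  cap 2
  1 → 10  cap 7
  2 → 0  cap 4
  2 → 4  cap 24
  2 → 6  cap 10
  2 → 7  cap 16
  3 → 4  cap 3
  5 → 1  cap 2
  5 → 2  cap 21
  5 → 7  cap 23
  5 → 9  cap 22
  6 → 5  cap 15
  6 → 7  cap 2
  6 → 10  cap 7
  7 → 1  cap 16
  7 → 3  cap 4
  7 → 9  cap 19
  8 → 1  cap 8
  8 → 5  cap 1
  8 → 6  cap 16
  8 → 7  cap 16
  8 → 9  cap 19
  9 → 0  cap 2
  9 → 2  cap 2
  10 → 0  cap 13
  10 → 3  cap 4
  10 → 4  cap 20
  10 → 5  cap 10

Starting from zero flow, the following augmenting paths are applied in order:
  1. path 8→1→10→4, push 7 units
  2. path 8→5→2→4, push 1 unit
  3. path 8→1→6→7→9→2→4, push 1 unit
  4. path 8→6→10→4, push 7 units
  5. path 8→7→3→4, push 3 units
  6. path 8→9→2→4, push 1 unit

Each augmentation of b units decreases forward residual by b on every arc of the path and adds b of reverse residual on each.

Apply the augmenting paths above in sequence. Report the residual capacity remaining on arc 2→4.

after path 1 (8→1→10→4, push 7): res(2,4)=24
after path 2 (8→5→2→4, push 1): res(2,4)=23
after path 3 (8→1→6→7→9→2→4, push 1): res(2,4)=22
after path 4 (8→6→10→4, push 7): res(2,4)=22
after path 5 (8→7→3→4, push 3): res(2,4)=22
after path 6 (8→9→2→4, push 1): res(2,4)=21

Residual capacity of (2,4): 21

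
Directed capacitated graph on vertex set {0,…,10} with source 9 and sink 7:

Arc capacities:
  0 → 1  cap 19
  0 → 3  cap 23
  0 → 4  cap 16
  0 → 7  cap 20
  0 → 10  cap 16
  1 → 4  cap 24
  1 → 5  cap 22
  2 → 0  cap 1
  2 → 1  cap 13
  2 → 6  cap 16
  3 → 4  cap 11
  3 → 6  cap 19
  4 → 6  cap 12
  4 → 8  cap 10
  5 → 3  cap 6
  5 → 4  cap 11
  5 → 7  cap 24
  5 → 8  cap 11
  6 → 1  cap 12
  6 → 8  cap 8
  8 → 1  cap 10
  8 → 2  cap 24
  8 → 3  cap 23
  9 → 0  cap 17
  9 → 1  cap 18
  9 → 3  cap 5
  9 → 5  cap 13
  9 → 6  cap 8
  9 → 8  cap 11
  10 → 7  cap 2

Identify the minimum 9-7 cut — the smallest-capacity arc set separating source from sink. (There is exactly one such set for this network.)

Min-cut arcs: {(2,0), (5,7), (9,0)} (total capacity 42)

augment #1: 9→0→7 push 17
augment #2: 9→5→7 push 13
augment #3: 9→1→5→7 push 11
augment #4: 9→8→2→0→7 push 1
max flow = 42; residual-reachable set from 9 gives S-side
cut edges (S→T): {(2,0), (5,7), (9,0)} total cap 42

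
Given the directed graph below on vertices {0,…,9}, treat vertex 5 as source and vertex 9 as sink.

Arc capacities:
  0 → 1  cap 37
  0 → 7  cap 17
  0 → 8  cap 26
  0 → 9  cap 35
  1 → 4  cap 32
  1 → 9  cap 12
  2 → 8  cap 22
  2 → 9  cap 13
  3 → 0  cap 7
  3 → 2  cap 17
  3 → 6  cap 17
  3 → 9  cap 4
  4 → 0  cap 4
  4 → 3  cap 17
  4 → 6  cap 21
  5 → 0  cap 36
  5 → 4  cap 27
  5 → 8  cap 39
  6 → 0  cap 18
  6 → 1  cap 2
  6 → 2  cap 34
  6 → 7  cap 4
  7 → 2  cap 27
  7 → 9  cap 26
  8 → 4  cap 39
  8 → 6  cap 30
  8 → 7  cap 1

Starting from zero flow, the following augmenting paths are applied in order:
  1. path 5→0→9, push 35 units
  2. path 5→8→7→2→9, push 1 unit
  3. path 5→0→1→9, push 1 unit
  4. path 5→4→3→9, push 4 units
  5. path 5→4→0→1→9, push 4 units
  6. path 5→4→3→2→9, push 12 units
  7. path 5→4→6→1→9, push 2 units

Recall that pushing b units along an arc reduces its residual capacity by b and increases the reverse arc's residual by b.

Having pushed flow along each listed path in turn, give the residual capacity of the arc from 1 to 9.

Residual capacity of (1,9): 5

after path 1 (5→0→9, push 35): res(1,9)=12
after path 2 (5→8→7→2→9, push 1): res(1,9)=12
after path 3 (5→0→1→9, push 1): res(1,9)=11
after path 4 (5→4→3→9, push 4): res(1,9)=11
after path 5 (5→4→0→1→9, push 4): res(1,9)=7
after path 6 (5→4→3→2→9, push 12): res(1,9)=7
after path 7 (5→4→6→1→9, push 2): res(1,9)=5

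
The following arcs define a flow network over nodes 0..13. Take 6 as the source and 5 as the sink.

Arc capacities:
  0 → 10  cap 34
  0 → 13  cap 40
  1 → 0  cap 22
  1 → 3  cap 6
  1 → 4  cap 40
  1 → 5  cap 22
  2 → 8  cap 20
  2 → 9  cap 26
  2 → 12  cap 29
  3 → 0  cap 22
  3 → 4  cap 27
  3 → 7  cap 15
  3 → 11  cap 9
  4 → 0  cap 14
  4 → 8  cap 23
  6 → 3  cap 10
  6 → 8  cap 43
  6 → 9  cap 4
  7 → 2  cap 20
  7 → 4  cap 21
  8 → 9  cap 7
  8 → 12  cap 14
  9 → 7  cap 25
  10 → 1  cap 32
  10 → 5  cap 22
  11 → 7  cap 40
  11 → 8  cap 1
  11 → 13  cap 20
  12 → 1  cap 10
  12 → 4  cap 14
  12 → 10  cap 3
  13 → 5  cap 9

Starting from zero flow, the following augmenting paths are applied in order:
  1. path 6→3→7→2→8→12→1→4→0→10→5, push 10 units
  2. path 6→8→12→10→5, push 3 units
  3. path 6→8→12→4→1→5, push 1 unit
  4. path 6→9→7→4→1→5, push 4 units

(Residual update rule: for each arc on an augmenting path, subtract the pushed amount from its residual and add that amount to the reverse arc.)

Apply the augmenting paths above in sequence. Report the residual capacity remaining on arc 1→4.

after path 1 (6→3→7→2→8→12→1→4→0→10→5, push 10): res(1,4)=30
after path 2 (6→8→12→10→5, push 3): res(1,4)=30
after path 3 (6→8→12→4→1→5, push 1): res(1,4)=31
after path 4 (6→9→7→4→1→5, push 4): res(1,4)=35

Residual capacity of (1,4): 35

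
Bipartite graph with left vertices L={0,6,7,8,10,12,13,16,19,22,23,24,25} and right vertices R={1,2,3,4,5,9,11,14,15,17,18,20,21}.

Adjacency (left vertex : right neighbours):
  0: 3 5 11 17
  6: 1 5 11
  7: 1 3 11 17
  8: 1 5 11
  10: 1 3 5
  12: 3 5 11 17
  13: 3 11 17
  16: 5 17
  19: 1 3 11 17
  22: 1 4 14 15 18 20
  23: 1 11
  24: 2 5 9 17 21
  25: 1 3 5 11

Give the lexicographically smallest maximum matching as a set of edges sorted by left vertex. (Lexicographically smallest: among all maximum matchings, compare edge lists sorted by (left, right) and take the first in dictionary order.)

Lex-smallest maximum matching: {(0,3), (6,1), (7,11), (8,5), (12,17), (22,4), (24,2)}

|M| = 7 (so the lex-smallest maximum matching has 7 edges)
process left vertices in ascending order; for each, take the smallest-labelled available neighbour that still permits 7 edges overall, or leave it unmatched if none does
lex-smallest matching: {0-3, 6-1, 7-11, 8-5, 12-17, 22-4, 24-2}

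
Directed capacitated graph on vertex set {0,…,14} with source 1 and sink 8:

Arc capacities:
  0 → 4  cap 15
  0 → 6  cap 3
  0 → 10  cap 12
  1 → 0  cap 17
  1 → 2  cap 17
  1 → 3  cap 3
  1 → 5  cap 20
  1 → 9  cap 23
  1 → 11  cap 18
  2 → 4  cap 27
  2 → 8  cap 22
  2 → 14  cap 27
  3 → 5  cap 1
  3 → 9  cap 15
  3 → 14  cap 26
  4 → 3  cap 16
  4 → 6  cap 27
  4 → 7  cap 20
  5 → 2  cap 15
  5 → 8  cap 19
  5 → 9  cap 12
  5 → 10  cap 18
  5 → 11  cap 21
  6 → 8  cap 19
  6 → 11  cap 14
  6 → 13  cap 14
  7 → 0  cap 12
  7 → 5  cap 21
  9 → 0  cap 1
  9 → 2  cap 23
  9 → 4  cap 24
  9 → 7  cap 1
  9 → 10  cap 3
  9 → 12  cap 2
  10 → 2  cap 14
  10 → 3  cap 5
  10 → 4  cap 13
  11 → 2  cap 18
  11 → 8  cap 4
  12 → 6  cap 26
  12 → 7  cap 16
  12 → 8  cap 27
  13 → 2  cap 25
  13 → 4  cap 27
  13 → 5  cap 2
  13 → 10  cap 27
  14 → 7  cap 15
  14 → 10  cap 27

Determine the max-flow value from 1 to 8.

Maximum flow value: 66

augment #1: 1→2→8 bottleneck 17, total now 17
augment #2: 1→5→8 bottleneck 19, total now 36
augment #3: 1→11→8 bottleneck 4, total now 40
augment #4: 1→0→6→8 bottleneck 3, total now 43
augment #5: 1→5→2→8 bottleneck 1, total now 44
augment #6: 1→9→2→8 bottleneck 4, total now 48
augment #7: 1→9→12→8 bottleneck 2, total now 50
augment #8: 1→0→4→6→8 bottleneck 14, total now 64
augment #9: 1→9→4→6→8 bottleneck 2, total now 66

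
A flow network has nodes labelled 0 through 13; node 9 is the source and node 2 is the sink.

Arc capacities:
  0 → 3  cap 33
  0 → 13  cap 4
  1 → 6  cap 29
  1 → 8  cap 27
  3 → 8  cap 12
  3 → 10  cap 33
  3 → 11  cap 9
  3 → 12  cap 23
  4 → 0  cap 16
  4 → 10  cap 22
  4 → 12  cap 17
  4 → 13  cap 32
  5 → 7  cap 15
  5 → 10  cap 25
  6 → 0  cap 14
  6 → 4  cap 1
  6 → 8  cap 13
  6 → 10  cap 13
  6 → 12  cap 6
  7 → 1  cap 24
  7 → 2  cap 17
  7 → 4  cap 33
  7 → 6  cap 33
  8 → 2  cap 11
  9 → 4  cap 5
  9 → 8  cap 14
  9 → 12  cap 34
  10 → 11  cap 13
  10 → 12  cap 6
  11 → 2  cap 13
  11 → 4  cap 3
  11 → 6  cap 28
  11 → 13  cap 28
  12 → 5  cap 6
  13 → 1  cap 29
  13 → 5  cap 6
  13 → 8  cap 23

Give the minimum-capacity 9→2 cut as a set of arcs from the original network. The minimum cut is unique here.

augment #1: 9→8→2 push 11
augment #2: 9→4→10→11→2 push 5
augment #3: 9→12→5→7→2 push 6
max flow = 22; residual-reachable set from 9 gives S-side
cut edges (S→T): {(8,2), (9,4), (12,5)} total cap 22

Min-cut arcs: {(8,2), (9,4), (12,5)} (total capacity 22)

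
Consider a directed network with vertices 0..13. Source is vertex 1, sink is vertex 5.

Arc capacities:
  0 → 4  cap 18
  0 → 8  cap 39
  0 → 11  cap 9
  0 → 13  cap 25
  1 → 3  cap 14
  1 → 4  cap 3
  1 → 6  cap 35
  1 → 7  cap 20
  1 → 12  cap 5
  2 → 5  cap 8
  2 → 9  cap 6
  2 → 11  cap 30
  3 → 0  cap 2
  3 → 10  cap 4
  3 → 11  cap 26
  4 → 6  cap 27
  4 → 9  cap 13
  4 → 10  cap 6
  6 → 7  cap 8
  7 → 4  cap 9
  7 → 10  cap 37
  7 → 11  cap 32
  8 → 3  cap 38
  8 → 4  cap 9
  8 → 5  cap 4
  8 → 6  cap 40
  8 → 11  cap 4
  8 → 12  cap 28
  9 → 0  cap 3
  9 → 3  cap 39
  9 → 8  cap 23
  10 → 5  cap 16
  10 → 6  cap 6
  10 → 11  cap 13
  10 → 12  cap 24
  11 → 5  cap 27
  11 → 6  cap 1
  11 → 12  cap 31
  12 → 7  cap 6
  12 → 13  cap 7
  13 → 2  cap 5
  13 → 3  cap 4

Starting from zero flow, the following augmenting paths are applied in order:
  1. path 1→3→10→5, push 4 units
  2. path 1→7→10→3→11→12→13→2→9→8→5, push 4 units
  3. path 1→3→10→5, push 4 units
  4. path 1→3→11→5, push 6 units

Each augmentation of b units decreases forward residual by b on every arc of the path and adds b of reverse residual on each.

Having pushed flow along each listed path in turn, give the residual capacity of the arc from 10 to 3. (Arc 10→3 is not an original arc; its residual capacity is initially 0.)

Residual capacity of (10,3): 4

after path 1 (1→3→10→5, push 4): res(10,3)=4
after path 2 (1→7→10→3→11→12→13→2→9→8→5, push 4): res(10,3)=0
after path 3 (1→3→10→5, push 4): res(10,3)=4
after path 4 (1→3→11→5, push 6): res(10,3)=4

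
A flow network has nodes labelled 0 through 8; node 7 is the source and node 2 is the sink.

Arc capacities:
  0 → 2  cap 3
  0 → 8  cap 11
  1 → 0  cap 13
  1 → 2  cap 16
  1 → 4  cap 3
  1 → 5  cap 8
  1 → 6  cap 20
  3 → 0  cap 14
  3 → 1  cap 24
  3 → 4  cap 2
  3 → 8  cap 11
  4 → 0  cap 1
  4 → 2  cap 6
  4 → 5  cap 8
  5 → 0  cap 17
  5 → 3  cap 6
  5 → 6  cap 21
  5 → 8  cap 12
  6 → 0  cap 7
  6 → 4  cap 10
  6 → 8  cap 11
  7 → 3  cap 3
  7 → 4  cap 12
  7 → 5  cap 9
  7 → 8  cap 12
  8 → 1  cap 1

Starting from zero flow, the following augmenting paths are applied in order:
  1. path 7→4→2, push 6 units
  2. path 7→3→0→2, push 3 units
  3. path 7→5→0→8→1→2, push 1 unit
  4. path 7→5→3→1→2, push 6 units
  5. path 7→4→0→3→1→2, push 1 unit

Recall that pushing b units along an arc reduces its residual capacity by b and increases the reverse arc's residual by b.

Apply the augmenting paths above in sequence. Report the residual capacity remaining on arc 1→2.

Residual capacity of (1,2): 8

after path 1 (7→4→2, push 6): res(1,2)=16
after path 2 (7→3→0→2, push 3): res(1,2)=16
after path 3 (7→5→0→8→1→2, push 1): res(1,2)=15
after path 4 (7→5→3→1→2, push 6): res(1,2)=9
after path 5 (7→4→0→3→1→2, push 1): res(1,2)=8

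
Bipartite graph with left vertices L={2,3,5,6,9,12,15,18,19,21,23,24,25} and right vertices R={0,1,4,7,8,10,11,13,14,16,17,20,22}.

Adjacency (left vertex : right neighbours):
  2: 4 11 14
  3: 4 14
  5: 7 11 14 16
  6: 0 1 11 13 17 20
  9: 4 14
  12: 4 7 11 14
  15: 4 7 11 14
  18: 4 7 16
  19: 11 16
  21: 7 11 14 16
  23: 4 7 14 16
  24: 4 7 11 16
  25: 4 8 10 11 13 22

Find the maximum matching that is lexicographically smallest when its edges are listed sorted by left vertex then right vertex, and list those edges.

Lex-smallest maximum matching: {(2,4), (3,14), (5,7), (6,0), (12,11), (18,16), (25,8)}

|M| = 7 (so the lex-smallest maximum matching has 7 edges)
process left vertices in ascending order; for each, take the smallest-labelled available neighbour that still permits 7 edges overall, or leave it unmatched if none does
lex-smallest matching: {2-4, 3-14, 5-7, 6-0, 12-11, 18-16, 25-8}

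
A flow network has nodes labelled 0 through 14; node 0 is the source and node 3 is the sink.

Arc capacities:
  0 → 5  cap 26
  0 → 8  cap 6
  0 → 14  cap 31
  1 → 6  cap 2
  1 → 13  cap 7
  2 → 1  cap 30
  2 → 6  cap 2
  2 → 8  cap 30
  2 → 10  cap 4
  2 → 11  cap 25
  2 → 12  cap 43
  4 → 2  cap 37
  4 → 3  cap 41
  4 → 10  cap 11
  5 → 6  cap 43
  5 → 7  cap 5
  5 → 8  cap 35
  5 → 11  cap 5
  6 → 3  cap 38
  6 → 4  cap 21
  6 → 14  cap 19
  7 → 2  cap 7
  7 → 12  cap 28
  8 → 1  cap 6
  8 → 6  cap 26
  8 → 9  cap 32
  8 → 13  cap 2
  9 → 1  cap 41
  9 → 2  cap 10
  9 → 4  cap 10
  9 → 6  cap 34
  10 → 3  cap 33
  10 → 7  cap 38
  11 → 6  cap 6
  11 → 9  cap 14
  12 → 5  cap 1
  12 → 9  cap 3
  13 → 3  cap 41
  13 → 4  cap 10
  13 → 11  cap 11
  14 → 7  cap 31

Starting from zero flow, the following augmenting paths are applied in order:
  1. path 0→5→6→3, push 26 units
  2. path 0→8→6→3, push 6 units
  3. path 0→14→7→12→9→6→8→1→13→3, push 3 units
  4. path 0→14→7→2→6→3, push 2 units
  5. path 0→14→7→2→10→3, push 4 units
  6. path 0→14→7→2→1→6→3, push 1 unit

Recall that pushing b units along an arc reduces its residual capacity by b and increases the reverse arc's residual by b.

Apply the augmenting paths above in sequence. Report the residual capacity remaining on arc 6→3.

Residual capacity of (6,3): 3

after path 1 (0→5→6→3, push 26): res(6,3)=12
after path 2 (0→8→6→3, push 6): res(6,3)=6
after path 3 (0→14→7→12→9→6→8→1→13→3, push 3): res(6,3)=6
after path 4 (0→14→7→2→6→3, push 2): res(6,3)=4
after path 5 (0→14→7→2→10→3, push 4): res(6,3)=4
after path 6 (0→14→7→2→1→6→3, push 1): res(6,3)=3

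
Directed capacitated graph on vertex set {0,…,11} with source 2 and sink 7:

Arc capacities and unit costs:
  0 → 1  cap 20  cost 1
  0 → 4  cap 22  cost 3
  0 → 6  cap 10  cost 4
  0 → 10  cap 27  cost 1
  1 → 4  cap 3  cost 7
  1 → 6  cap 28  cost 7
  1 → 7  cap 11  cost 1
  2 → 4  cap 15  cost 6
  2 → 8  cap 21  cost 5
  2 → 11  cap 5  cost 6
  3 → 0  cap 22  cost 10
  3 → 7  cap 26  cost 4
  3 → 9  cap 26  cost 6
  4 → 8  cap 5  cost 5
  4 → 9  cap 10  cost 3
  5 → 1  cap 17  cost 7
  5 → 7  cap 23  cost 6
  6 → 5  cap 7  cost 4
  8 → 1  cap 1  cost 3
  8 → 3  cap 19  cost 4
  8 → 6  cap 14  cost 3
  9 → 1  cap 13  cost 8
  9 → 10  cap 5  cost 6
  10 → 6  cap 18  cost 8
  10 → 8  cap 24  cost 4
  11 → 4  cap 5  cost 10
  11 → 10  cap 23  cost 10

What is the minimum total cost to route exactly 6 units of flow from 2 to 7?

shortest-cost path #1: 2→8→1→7 push 1 @ unit cost 9 (adds 9)
shortest-cost path #2: 2→8→3→7 push 5 @ unit cost 13 (adds 65)
total cost = 74

Minimum cost for 6 units: 74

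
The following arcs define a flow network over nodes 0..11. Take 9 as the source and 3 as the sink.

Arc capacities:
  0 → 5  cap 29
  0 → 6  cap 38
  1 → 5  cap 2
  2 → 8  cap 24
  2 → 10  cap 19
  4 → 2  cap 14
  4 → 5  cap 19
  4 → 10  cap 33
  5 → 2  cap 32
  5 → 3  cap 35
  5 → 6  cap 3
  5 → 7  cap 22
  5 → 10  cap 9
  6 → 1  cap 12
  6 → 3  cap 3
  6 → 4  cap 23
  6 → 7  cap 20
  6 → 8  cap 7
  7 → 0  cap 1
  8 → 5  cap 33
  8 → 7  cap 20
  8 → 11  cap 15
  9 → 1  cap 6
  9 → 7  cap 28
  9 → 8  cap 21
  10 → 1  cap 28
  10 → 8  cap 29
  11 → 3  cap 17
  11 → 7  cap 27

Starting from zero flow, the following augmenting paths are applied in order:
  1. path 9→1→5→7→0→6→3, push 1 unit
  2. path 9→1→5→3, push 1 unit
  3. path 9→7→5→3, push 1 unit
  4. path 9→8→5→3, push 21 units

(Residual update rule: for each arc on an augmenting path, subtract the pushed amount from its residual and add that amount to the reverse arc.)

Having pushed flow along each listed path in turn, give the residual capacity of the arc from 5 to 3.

Residual capacity of (5,3): 12

after path 1 (9→1→5→7→0→6→3, push 1): res(5,3)=35
after path 2 (9→1→5→3, push 1): res(5,3)=34
after path 3 (9→7→5→3, push 1): res(5,3)=33
after path 4 (9→8→5→3, push 21): res(5,3)=12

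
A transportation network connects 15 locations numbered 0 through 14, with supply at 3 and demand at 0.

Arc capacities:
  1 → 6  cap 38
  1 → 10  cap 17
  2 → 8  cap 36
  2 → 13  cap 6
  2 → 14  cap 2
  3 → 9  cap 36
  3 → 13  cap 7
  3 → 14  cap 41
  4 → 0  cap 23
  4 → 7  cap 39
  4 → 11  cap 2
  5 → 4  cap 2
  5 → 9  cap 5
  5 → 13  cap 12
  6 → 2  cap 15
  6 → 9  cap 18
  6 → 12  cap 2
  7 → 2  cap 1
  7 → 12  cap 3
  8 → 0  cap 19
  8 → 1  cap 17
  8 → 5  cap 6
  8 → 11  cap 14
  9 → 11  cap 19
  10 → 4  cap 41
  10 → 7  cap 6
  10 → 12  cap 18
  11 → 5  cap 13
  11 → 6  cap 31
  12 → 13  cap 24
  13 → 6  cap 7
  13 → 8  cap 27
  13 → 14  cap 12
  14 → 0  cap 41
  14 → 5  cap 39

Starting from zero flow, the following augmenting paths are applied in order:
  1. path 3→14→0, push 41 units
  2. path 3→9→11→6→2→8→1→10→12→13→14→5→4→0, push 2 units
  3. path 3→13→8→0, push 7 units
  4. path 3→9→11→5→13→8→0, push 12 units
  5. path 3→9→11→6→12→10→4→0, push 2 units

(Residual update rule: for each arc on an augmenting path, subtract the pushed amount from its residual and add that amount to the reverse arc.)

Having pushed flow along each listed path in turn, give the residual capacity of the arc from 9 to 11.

Residual capacity of (9,11): 3

after path 1 (3→14→0, push 41): res(9,11)=19
after path 2 (3→9→11→6→2→8→1→10→12→13→14→5→4→0, push 2): res(9,11)=17
after path 3 (3→13→8→0, push 7): res(9,11)=17
after path 4 (3→9→11→5→13→8→0, push 12): res(9,11)=5
after path 5 (3→9→11→6→12→10→4→0, push 2): res(9,11)=3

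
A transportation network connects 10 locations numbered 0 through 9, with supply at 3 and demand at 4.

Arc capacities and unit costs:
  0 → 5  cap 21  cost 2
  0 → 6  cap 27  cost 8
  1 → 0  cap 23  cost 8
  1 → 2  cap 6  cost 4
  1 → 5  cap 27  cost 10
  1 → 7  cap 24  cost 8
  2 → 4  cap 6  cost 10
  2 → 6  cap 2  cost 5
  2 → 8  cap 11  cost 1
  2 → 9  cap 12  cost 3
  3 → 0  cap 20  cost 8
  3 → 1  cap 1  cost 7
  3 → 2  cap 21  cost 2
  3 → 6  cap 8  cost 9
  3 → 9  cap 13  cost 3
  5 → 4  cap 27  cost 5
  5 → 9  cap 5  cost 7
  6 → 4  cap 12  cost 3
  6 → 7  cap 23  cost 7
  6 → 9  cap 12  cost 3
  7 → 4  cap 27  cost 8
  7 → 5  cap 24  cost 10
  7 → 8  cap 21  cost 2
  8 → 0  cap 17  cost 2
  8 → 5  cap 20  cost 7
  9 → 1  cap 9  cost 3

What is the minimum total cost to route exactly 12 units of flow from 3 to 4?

shortest-cost path #1: 3→2→6→4 push 2 @ unit cost 10 (adds 20)
shortest-cost path #2: 3→6→4 push 8 @ unit cost 12 (adds 96)
shortest-cost path #3: 3→2→4 push 2 @ unit cost 12 (adds 24)
total cost = 140

Minimum cost for 12 units: 140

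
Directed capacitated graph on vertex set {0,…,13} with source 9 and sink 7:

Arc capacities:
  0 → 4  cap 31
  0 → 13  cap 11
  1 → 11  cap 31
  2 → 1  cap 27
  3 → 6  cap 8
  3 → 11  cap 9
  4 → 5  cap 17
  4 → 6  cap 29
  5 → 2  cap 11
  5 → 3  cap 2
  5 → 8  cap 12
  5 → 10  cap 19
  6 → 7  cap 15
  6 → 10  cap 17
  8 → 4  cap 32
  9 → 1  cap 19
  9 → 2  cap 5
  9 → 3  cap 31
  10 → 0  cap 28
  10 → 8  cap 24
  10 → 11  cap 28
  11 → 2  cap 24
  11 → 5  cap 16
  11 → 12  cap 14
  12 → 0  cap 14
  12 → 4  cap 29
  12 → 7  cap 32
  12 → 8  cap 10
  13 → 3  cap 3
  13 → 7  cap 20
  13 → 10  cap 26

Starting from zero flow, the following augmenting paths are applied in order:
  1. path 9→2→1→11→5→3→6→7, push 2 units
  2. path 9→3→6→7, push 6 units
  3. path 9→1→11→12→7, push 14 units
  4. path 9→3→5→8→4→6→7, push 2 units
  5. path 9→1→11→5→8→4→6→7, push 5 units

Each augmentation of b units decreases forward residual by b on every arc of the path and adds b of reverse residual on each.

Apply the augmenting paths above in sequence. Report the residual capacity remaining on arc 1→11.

Residual capacity of (1,11): 10

after path 1 (9→2→1→11→5→3→6→7, push 2): res(1,11)=29
after path 2 (9→3→6→7, push 6): res(1,11)=29
after path 3 (9→1→11→12→7, push 14): res(1,11)=15
after path 4 (9→3→5→8→4→6→7, push 2): res(1,11)=15
after path 5 (9→1→11→5→8→4→6→7, push 5): res(1,11)=10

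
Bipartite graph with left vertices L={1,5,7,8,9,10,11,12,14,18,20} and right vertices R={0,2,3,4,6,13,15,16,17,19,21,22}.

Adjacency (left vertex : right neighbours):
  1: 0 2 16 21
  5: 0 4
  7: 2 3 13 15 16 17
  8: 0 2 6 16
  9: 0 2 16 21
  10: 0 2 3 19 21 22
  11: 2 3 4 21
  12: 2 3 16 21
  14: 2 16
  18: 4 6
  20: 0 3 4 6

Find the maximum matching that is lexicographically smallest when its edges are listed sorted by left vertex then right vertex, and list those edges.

Lex-smallest maximum matching: {(1,0), (5,4), (7,13), (8,2), (9,16), (10,19), (11,3), (12,21), (18,6)}

|M| = 9 (so the lex-smallest maximum matching has 9 edges)
process left vertices in ascending order; for each, take the smallest-labelled available neighbour that still permits 9 edges overall, or leave it unmatched if none does
lex-smallest matching: {1-0, 5-4, 7-13, 8-2, 9-16, 10-19, 11-3, 12-21, 18-6}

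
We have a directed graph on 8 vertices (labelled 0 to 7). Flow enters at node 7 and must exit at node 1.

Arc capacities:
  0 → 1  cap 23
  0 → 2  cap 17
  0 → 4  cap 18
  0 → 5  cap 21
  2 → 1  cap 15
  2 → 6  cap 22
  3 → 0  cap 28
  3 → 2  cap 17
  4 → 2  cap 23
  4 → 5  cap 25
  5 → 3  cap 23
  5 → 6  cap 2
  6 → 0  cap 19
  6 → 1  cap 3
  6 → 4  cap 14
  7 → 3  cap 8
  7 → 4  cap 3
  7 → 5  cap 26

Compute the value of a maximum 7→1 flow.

augment #1: 7→3→0→1 bottleneck 8, total now 8
augment #2: 7→4→2→1 bottleneck 3, total now 11
augment #3: 7→5→6→1 bottleneck 2, total now 13
augment #4: 7→5→3→0→1 bottleneck 15, total now 28
augment #5: 7→5→3→2→1 bottleneck 8, total now 36

Maximum flow value: 36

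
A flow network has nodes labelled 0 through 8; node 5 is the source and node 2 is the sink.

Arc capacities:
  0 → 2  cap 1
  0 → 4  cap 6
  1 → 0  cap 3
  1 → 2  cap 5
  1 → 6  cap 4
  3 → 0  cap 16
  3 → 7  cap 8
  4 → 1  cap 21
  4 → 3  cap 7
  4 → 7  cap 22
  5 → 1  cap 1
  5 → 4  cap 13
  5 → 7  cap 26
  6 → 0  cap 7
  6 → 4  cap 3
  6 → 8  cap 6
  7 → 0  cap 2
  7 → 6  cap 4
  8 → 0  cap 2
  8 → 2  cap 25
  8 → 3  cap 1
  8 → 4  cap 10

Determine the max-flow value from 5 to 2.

augment #1: 5→1→2 bottleneck 1, total now 1
augment #2: 5→4→1→2 bottleneck 4, total now 5
augment #3: 5→7→0→2 bottleneck 1, total now 6
augment #4: 5→7→6→8→2 bottleneck 4, total now 10
augment #5: 5→4→1→6→8→2 bottleneck 2, total now 12

Maximum flow value: 12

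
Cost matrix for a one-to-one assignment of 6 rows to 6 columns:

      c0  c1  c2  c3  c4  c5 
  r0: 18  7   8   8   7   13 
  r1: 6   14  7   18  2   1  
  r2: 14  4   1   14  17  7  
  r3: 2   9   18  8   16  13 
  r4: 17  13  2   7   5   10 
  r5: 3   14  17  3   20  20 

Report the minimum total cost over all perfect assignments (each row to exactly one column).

Minimum assignment cost: 19

one of 2 optimal assignments: row0→col1 (cost 7), row1→col5 (cost 1), row2→col2 (cost 1), row3→col0 (cost 2), row4→col4 (cost 5), row5→col3 (cost 3)
total = 7 + 1 + 1 + 2 + 5 + 3 = 19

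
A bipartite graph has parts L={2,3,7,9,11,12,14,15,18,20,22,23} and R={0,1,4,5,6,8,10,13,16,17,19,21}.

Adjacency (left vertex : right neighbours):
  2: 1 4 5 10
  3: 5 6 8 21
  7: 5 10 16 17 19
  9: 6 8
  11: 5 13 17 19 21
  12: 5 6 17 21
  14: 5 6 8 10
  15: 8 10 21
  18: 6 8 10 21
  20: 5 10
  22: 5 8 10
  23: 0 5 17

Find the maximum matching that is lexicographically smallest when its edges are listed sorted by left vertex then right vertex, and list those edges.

|M| = 10 (so the lex-smallest maximum matching has 10 edges)
process left vertices in ascending order; for each, take the smallest-labelled available neighbour that still permits 10 edges overall, or leave it unmatched if none does
lex-smallest matching: {2-1, 3-5, 7-16, 9-6, 11-13, 12-17, 14-8, 15-10, 18-21, 23-0}

Lex-smallest maximum matching: {(2,1), (3,5), (7,16), (9,6), (11,13), (12,17), (14,8), (15,10), (18,21), (23,0)}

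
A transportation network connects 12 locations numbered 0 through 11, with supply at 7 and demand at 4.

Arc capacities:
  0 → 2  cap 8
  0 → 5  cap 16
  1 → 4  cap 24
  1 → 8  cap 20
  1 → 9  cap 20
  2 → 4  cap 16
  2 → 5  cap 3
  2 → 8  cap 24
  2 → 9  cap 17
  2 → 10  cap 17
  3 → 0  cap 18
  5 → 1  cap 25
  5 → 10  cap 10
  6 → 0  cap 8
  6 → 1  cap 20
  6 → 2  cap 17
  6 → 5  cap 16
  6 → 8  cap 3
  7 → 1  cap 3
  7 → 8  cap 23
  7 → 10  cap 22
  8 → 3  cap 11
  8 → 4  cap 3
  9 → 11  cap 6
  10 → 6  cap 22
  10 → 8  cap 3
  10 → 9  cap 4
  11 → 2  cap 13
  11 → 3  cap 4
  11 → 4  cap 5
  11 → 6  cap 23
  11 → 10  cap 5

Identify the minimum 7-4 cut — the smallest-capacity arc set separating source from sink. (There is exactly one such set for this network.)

Min-cut arcs: {(7,1), (7,10), (8,3), (8,4)} (total capacity 39)

augment #1: 7→1→4 push 3
augment #2: 7→8→4 push 3
augment #3: 7→10→6→1→4 push 20
augment #4: 7→10→6→2→4 push 2
augment #5: 7→8→3→0→2→4 push 8
augment #6: 7→8→3→0→5→1→4 push 1
augment #7: 7→8→3→0→5→1→6→2→4 push 2
max flow = 39; residual-reachable set from 7 gives S-side
cut edges (S→T): {(7,1), (7,10), (8,3), (8,4)} total cap 39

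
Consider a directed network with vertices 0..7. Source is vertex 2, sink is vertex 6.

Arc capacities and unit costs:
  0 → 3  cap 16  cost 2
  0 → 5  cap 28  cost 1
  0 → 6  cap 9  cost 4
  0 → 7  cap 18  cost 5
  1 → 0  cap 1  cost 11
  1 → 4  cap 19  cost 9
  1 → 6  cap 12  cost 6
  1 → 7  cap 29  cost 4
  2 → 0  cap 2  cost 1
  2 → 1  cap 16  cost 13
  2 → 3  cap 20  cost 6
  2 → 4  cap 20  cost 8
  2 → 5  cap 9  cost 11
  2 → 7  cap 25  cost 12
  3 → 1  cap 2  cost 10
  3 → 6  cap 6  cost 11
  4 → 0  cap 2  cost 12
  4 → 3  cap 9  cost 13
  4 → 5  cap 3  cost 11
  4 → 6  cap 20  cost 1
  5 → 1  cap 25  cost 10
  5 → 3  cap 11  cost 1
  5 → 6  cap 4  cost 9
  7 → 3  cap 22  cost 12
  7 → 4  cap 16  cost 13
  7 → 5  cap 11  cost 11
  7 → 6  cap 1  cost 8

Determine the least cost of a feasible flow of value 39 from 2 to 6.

Minimum cost for 39 units: 501

shortest-cost path #1: 2→0→6 push 2 @ unit cost 5 (adds 10)
shortest-cost path #2: 2→4→6 push 20 @ unit cost 9 (adds 180)
shortest-cost path #3: 2→3→6 push 6 @ unit cost 17 (adds 102)
shortest-cost path #4: 2→1→6 push 11 @ unit cost 19 (adds 209)
total cost = 501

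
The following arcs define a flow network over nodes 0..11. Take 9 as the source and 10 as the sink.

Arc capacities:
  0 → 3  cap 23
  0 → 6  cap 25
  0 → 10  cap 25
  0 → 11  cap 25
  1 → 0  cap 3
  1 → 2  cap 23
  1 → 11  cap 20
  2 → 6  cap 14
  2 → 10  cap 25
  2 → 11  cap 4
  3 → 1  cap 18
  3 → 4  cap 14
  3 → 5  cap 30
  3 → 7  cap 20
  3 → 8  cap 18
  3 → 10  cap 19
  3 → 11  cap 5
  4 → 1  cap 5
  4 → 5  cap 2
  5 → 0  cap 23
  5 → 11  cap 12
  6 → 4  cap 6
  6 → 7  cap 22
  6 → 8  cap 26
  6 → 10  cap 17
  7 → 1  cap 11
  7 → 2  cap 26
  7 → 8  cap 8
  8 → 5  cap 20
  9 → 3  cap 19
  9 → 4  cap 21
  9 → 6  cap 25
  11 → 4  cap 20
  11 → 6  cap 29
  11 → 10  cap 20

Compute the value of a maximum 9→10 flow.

augment #1: 9→3→10 bottleneck 19, total now 19
augment #2: 9→6→10 bottleneck 17, total now 36
augment #3: 9→4→1→0→10 bottleneck 3, total now 39
augment #4: 9→4→1→2→10 bottleneck 2, total now 41
augment #5: 9→4→5→0→10 bottleneck 2, total now 43
augment #6: 9→6→7→2→10 bottleneck 8, total now 51

Maximum flow value: 51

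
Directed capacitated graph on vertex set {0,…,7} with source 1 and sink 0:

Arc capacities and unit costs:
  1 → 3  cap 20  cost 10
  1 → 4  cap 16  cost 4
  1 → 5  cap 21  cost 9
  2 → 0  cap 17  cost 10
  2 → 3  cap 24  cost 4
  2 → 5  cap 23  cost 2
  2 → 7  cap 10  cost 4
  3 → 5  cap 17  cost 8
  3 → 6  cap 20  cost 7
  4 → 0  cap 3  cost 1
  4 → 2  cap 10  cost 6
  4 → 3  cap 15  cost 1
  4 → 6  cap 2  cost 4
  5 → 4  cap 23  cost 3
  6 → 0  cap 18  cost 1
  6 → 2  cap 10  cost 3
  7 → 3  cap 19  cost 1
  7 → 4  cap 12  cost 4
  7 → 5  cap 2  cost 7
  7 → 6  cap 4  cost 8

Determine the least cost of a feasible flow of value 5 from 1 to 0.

shortest-cost path #1: 1→4→0 push 3 @ unit cost 5 (adds 15)
shortest-cost path #2: 1→4→6→0 push 2 @ unit cost 9 (adds 18)
total cost = 33

Minimum cost for 5 units: 33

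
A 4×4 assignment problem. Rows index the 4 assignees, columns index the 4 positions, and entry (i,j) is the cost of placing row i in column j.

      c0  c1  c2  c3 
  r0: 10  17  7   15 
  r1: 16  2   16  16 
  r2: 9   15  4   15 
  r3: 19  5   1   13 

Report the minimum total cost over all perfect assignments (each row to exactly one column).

Minimum assignment cost: 27

optimal assignment: row0→col3 (cost 15), row1→col1 (cost 2), row2→col0 (cost 9), row3→col2 (cost 1)
total = 15 + 2 + 9 + 1 = 27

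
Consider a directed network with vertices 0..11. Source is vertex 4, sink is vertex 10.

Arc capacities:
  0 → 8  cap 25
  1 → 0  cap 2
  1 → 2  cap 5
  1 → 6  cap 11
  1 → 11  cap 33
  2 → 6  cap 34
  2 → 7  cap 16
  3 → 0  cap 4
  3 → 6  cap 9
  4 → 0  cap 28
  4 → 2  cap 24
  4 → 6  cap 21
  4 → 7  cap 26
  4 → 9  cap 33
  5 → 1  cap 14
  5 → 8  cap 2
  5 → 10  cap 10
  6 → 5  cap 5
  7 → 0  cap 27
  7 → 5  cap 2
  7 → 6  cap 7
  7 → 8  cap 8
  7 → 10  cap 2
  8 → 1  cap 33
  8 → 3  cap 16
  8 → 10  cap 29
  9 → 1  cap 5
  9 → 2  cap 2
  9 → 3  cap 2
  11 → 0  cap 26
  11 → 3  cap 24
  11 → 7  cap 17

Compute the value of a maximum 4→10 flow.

Maximum flow value: 38

augment #1: 4→7→10 bottleneck 2, total now 2
augment #2: 4→0→8→10 bottleneck 25, total now 27
augment #3: 4→6→5→10 bottleneck 5, total now 32
augment #4: 4→7→5→10 bottleneck 2, total now 34
augment #5: 4→7→8→10 bottleneck 4, total now 38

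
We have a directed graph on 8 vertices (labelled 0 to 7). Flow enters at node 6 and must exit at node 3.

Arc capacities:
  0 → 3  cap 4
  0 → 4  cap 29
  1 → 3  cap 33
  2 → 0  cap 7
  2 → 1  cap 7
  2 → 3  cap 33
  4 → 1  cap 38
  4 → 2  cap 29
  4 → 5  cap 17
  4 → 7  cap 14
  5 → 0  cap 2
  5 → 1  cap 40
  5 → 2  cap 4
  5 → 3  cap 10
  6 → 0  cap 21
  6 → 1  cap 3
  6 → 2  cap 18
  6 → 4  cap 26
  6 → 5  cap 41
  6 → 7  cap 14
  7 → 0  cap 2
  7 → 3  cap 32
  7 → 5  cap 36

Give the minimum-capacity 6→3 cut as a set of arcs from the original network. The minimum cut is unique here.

Min-cut arcs: {(0,3), (1,3), (2,3), (4,7), (5,3), (6,7)} (total capacity 108)

augment #1: 6→0→3 push 4
augment #2: 6→1→3 push 3
augment #3: 6→2→3 push 18
augment #4: 6→5→3 push 10
augment #5: 6→7→3 push 14
augment #6: 6→4→1→3 push 26
augment #7: 6→5→1→3 push 4
augment #8: 6→5→2→3 push 4
augment #9: 6→0→4→2→3 push 11
augment #10: 6→0→4→7→3 push 6
augment #11: 6→5→0→4→7→3 push 2
augment #12: 6→5→1→4→7→3 push 6
max flow = 108; residual-reachable set from 6 gives S-side
cut edges (S→T): {(0,3), (1,3), (2,3), (4,7), (5,3), (6,7)} total cap 108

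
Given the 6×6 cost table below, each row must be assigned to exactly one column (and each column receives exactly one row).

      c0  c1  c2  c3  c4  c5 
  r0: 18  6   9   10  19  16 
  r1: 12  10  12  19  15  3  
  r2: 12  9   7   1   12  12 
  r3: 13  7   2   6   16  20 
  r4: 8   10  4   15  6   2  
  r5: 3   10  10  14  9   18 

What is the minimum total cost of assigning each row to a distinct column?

Minimum assignment cost: 21

optimal assignment: row0→col1 (cost 6), row1→col5 (cost 3), row2→col3 (cost 1), row3→col2 (cost 2), row4→col4 (cost 6), row5→col0 (cost 3)
total = 6 + 3 + 1 + 2 + 6 + 3 = 21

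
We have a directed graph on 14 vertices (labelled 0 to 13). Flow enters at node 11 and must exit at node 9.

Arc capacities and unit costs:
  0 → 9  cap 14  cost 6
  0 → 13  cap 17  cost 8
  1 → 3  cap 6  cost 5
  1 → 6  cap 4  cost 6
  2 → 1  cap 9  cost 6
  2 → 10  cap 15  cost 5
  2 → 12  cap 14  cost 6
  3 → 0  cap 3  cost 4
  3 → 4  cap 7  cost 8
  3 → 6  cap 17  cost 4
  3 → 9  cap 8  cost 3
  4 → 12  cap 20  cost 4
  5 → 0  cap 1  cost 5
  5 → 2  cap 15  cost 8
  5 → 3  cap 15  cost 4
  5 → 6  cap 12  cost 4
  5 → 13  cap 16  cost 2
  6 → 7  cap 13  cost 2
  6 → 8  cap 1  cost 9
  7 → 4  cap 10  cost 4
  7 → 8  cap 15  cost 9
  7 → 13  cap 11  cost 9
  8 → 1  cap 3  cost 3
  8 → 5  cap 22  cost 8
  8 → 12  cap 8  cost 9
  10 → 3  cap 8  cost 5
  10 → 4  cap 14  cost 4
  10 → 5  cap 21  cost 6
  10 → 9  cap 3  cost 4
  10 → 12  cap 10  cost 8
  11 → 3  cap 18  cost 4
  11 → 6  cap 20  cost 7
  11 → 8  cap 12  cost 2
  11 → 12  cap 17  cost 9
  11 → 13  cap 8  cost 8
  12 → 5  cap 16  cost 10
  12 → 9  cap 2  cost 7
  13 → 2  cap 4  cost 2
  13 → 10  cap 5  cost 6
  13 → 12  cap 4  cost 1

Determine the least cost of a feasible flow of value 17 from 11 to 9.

shortest-cost path #1: 11→3→9 push 8 @ unit cost 7 (adds 56)
shortest-cost path #2: 11→3→0→9 push 3 @ unit cost 14 (adds 42)
shortest-cost path #3: 11→12→9 push 2 @ unit cost 16 (adds 32)
shortest-cost path #4: 11→13→10→9 push 3 @ unit cost 18 (adds 54)
shortest-cost path #5: 11→8→5→0→9 push 1 @ unit cost 21 (adds 21)
total cost = 205

Minimum cost for 17 units: 205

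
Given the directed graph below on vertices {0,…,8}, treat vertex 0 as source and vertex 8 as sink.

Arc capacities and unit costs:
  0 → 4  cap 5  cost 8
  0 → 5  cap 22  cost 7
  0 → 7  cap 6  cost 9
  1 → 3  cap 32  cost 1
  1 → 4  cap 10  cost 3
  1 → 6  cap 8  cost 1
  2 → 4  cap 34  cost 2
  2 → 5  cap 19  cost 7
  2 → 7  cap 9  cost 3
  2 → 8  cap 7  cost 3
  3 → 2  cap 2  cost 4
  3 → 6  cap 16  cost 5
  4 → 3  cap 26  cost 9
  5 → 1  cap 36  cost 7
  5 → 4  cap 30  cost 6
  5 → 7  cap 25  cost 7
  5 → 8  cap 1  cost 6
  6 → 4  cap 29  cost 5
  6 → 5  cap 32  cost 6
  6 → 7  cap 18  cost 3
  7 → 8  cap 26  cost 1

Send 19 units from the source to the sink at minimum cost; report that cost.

Minimum cost for 19 units: 253

shortest-cost path #1: 0→7→8 push 6 @ unit cost 10 (adds 60)
shortest-cost path #2: 0→5→8 push 1 @ unit cost 13 (adds 13)
shortest-cost path #3: 0→5→7→8 push 12 @ unit cost 15 (adds 180)
total cost = 253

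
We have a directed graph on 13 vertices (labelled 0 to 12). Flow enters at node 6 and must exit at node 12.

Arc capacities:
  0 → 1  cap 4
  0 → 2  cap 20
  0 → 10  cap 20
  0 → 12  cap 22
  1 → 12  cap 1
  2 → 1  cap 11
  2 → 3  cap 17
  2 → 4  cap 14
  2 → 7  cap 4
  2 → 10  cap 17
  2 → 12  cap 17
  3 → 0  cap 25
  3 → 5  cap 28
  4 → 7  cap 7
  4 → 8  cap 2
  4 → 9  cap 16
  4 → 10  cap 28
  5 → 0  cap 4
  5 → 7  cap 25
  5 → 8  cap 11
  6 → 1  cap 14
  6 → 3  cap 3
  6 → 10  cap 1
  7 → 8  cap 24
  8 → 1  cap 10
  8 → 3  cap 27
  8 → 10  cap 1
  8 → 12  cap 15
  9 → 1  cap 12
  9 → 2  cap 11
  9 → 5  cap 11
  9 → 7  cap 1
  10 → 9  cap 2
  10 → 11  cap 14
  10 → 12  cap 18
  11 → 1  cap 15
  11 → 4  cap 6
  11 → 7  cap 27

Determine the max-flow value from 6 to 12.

augment #1: 6→1→12 bottleneck 1, total now 1
augment #2: 6→10→12 bottleneck 1, total now 2
augment #3: 6→3→0→12 bottleneck 3, total now 5

Maximum flow value: 5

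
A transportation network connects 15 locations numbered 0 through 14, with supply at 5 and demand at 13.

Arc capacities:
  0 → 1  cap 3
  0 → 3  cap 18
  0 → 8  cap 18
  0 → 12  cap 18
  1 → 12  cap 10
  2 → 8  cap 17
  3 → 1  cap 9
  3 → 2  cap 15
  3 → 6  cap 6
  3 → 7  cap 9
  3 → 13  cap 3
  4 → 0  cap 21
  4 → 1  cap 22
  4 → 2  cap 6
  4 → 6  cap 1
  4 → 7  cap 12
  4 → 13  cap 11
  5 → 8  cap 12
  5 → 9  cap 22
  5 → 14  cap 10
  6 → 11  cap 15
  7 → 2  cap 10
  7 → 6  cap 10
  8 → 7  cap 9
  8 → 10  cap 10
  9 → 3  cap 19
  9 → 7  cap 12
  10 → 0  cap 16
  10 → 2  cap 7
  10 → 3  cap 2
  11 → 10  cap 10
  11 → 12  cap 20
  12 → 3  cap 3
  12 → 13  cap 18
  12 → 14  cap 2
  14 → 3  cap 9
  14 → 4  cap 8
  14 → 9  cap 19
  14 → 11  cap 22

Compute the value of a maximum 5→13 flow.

Maximum flow value: 29

augment #1: 5→9→3→13 bottleneck 3, total now 3
augment #2: 5→14→4→13 bottleneck 8, total now 11
augment #3: 5→14→11→12→13 bottleneck 2, total now 13
augment #4: 5→8→10→0→12→13 bottleneck 10, total now 23
augment #5: 5→9→3→1→12→13 bottleneck 6, total now 29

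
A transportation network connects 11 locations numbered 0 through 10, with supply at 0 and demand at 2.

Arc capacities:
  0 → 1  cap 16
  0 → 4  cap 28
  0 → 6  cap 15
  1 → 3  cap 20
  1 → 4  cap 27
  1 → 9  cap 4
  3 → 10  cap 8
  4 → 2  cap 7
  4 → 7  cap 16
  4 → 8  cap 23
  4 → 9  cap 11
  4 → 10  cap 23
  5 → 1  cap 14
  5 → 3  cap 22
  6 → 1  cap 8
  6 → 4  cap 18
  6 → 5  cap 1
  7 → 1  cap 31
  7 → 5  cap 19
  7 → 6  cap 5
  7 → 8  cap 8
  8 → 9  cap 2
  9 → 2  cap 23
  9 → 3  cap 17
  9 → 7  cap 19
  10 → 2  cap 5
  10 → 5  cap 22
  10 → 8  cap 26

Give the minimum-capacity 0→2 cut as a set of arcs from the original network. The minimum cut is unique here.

augment #1: 0→4→2 push 7
augment #2: 0→1→9→2 push 4
augment #3: 0→4→9→2 push 11
augment #4: 0→4→10→2 push 5
augment #5: 0→4→8→9→2 push 2
max flow = 29; residual-reachable set from 0 gives S-side
cut edges (S→T): {(1,9), (4,2), (4,9), (8,9), (10,2)} total cap 29

Min-cut arcs: {(1,9), (4,2), (4,9), (8,9), (10,2)} (total capacity 29)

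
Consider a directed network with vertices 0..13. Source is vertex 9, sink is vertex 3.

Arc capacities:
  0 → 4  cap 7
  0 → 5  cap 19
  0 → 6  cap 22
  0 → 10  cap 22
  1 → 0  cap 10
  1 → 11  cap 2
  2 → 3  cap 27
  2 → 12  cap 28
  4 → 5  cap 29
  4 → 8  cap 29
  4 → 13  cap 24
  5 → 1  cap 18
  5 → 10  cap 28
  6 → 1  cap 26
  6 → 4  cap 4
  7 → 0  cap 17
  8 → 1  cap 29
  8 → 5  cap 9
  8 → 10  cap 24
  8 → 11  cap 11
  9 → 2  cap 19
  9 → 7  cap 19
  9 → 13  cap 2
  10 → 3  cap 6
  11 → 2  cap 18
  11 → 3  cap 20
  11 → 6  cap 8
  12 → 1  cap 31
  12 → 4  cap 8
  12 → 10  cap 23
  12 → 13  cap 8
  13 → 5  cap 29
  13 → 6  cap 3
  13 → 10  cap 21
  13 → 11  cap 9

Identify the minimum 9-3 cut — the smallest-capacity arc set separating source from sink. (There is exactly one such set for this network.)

Min-cut arcs: {(7,0), (9,2), (9,13)} (total capacity 38)

augment #1: 9→2→3 push 19
augment #2: 9→13→10→3 push 2
augment #3: 9→7→0→10→3 push 4
augment #4: 9→7→0→4→8→11→3 push 7
augment #5: 9→7→0→5→1→11→3 push 2
augment #6: 9→7→0→10→13→11→3 push 2
augment #7: 9→7→0→6→4→8→11→3 push 2
max flow = 38; residual-reachable set from 9 gives S-side
cut edges (S→T): {(7,0), (9,2), (9,13)} total cap 38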